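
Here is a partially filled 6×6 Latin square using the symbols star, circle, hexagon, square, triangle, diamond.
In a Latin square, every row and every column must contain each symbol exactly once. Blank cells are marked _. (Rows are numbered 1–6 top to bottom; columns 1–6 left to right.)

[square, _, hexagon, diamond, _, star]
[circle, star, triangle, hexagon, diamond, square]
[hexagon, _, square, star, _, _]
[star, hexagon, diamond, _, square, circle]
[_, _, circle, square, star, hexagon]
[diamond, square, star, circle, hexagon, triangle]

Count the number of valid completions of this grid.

2

Row 1, column 2: eliminating its row and column leaves {circle, triangle}.
Row 1, column 5: eliminating its row and column leaves {circle, triangle}.
Row 3, column 2: eliminating its row and column leaves {circle, triangle, diamond}.
Row 3, column 5: eliminating its row and column leaves {circle, triangle}.
Row 3, column 6: eliminating its row and column leaves {diamond}.
Row 4, column 4: eliminating its row and column leaves {triangle}.
Row 5, column 1: eliminating its row and column leaves {triangle}.
Row 5, column 2: eliminating its row and column leaves {triangle, diamond}.
Enumerating the assignments across these blanks that avoid any row or column repeat gives 2 completions.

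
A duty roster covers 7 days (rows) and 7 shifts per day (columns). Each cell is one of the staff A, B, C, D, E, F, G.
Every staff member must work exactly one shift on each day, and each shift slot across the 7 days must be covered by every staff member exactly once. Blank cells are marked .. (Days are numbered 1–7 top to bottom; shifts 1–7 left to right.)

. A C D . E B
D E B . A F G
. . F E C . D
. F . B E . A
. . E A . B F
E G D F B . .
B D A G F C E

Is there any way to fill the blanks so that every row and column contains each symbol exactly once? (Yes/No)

No day or shift among the givens repeats a symbol, and propagating forced cells runs into no contradiction.
One valid completion exists (for instance, F A C D G E B / D E B C A F G / A B F E C G D / C F G B E D A / G C E A D B F / E G D F B A C / B D A G F C E).

Yes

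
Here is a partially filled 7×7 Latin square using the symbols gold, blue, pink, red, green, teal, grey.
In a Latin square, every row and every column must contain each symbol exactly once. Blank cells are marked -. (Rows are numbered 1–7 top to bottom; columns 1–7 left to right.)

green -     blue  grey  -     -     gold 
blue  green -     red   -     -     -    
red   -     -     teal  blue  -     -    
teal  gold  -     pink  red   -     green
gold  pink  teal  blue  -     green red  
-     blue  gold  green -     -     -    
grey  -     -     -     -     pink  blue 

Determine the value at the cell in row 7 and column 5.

Row 3, column 2: row 3 has {blue, red, teal} and column 2 has {gold, blue, pink, green}, leaving only grey.
Row 3, column 6: row 3 has {blue, red, teal, grey} and column 6 has {pink, green}, leaving only gold.
Row 3, column 7: row 3 has {gold, blue, red, teal, grey} and column 7 has {gold, blue, red, green}, leaving only pink.
Row 3, column 3: row 3 has {gold, blue, pink, red, teal, grey} and column 3 has {gold, blue, teal}, leaving only green.
Row 4, column 3: row 4 has {gold, pink, red, green, teal} and column 3 has {gold, blue, green, teal}, leaving only grey.
Row 2, column 3: row 2 has {blue, red, green} and column 3 has {gold, blue, green, teal, grey}, leaving only pink.
Row 4, column 6: row 4 has {gold, pink, red, green, teal, grey} and column 6 has {gold, pink, green}, leaving only blue.
Row 5, column 5: row 5 has {gold, blue, pink, red, green, teal} and column 5 has {blue, red}, leaving only grey.
Row 6, column 1: row 6 has {gold, blue, green} and column 1 has {gold, blue, red, green, teal, grey}, leaving only pink.
Row 6, column 5: row 6 has {gold, blue, pink, green} and column 5 has {blue, red, grey}, leaving only teal.
Row 1, column 5: row 1 has {gold, blue, green, grey} and column 5 has {blue, red, teal, grey}, leaving only pink.
Row 2, column 5: row 2 has {blue, pink, red, green} and column 5 has {blue, pink, red, teal, grey}, leaving only gold.
Row 7 already has {blue, pink, grey} and column 5 already has {gold, blue, pink, red, teal, grey}, so row 7, column 5 must be green.

green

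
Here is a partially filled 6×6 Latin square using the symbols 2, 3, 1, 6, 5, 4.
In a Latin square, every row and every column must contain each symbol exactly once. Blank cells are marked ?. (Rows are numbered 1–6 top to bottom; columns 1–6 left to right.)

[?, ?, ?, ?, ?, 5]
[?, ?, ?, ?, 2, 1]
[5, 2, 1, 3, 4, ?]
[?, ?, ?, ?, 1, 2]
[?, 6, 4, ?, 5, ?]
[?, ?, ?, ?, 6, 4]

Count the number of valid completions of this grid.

Row 1, column 1: eliminating its row and column leaves {2, 3, 1, 6, 4}.
Row 1, column 2: eliminating its row and column leaves {3, 1, 4}.
Row 1, column 3: eliminating its row and column leaves {2, 3, 6}.
Row 1, column 4: eliminating its row and column leaves {2, 1, 6, 4}.
Row 1, column 5: eliminating its row and column leaves {3}.
Row 2, column 1: eliminating its row and column leaves {3, 6, 4}.
Row 2, column 2: eliminating its row and column leaves {3, 5, 4}.
Row 2, column 3: eliminating its row and column leaves {3, 6, 5}.
Row 2, column 4: eliminating its row and column leaves {6, 5, 4}.
Row 3, column 6: eliminating its row and column leaves {6}.
Row 4, column 1: eliminating its row and column leaves {3, 6, 4}.
Row 4, column 2: eliminating its row and column leaves {3, 5, 4}.
Row 4, column 3: eliminating its row and column leaves {3, 6, 5}.
Row 4, column 4: eliminating its row and column leaves {6, 5, 4}.
Row 5, column 1: eliminating its row and column leaves {2, 3, 1}.
Row 5, column 4: eliminating its row and column leaves {2, 1}.
Row 5, column 6: eliminating its row and column leaves {3}.
Row 6, column 1: eliminating its row and column leaves {2, 3, 1}.
Row 6, column 2: eliminating its row and column leaves {3, 1, 5}.
Row 6, column 3: eliminating its row and column leaves {2, 3, 5}.
Row 6, column 4: eliminating its row and column leaves {2, 1, 5}.
Enumerating the assignments across these blanks that avoid any row or column repeat gives 40 completions.

40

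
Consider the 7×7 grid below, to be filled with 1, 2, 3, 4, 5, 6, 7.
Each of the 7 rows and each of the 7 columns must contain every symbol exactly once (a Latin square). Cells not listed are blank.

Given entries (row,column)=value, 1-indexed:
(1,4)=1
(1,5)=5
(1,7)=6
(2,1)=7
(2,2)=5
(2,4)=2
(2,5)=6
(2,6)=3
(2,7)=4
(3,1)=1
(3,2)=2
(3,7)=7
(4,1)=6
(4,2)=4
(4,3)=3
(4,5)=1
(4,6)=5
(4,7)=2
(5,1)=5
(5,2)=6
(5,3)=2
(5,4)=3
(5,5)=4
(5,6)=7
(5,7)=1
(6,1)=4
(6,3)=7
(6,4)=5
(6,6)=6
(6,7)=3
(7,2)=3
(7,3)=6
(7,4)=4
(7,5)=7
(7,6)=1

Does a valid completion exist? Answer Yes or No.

No row or column among the givens repeats a symbol, and propagating forced cells runs into no contradiction.
One valid completion exists (for instance, 3 7 4 1 5 2 6 / 7 5 1 2 6 3 4 / 1 2 5 6 3 4 7 / 6 4 3 7 1 5 2 / 5 6 2 3 4 7 1 / 4 1 7 5 2 6 3 / 2 3 6 4 7 1 5).

Yes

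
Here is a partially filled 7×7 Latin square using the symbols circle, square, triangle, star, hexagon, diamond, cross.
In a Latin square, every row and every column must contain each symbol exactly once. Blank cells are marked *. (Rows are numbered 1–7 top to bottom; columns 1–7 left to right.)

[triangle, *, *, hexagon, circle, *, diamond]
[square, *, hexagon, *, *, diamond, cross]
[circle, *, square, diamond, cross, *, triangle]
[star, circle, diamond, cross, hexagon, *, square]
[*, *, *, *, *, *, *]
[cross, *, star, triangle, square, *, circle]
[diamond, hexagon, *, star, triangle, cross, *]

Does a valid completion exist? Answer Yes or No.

No

Row 7, column 7: row 7 together with column 7 already contain {circle, square, triangle, star, hexagon, diamond, cross} — every symbol — so nothing can go there. The grid has no valid completion.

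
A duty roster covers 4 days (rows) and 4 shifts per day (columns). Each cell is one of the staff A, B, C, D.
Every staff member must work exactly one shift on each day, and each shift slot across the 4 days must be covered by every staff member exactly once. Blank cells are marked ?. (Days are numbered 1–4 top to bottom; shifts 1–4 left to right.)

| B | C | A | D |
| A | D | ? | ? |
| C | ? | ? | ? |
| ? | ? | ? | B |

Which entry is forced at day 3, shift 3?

Day 2, shift 4: day 2 has {A, D} and shift 4 has {B, D}, leaving only C.
Day 2, shift 3: day 2 has {A, C, D} and shift 3 has {A}, leaving only B.
Day 3 already has {C} and shift 3 already has {A, B}, so day 3, shift 3 must be D.

D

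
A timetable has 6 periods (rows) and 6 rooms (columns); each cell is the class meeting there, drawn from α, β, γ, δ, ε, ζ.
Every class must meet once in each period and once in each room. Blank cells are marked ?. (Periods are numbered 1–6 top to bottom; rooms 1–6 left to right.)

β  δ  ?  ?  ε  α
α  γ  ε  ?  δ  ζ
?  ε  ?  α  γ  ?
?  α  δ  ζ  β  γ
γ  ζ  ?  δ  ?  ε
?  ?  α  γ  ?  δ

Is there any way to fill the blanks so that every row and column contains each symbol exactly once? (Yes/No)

Period 1, room 4: period 1 together with room 4 already contain {α, β, γ, δ, ε, ζ} — every symbol — so nothing can go there. The grid has no valid completion.

No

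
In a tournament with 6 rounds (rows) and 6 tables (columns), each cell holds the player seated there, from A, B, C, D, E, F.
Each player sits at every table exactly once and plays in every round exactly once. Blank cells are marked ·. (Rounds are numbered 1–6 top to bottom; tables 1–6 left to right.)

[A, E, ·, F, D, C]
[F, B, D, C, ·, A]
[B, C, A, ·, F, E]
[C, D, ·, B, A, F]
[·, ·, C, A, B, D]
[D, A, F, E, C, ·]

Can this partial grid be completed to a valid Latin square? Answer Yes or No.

Yes

No round or table among the givens repeats a symbol, and propagating forced cells runs into no contradiction.
One valid completion exists (for instance, A E B F D C / F B D C E A / B C A D F E / C D E B A F / E F C A B D / D A F E C B).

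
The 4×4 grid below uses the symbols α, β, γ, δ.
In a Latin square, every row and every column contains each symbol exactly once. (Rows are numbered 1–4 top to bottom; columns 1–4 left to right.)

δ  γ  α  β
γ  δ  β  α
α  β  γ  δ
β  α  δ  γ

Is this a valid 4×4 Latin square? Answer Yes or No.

Each row is a permutation of the 4 symbols, and so is each column.

Yes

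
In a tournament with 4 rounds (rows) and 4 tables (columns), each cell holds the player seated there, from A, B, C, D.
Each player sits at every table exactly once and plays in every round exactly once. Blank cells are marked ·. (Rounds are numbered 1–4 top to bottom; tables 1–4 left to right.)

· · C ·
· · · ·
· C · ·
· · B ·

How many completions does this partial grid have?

16

Round 1, table 1: eliminating its round and table leaves {A, B, D}.
Round 1, table 2: eliminating its round and table leaves {A, B, D}.
Round 1, table 4: eliminating its round and table leaves {A, B, D}.
Round 2, table 1: eliminating its round and table leaves {A, B, C, D}.
Round 2, table 2: eliminating its round and table leaves {A, B, D}.
Round 2, table 3: eliminating its round and table leaves {A, D}.
Round 2, table 4: eliminating its round and table leaves {A, B, C, D}.
Round 3, table 1: eliminating its round and table leaves {A, B, D}.
Round 3, table 3: eliminating its round and table leaves {A, D}.
Round 3, table 4: eliminating its round and table leaves {A, B, D}.
Round 4, table 1: eliminating its round and table leaves {A, C, D}.
Round 4, table 2: eliminating its round and table leaves {A, D}.
Round 4, table 4: eliminating its round and table leaves {A, C, D}.
Enumerating the assignments across these blanks that avoid any round or table repeat gives 16 completions.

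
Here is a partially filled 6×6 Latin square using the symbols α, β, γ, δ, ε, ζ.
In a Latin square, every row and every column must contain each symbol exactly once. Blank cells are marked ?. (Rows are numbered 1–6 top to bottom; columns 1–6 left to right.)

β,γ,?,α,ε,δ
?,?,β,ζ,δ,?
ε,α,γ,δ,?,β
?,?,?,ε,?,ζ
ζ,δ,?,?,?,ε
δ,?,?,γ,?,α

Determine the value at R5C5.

γ

Row 1, column 3: row 1 has {α, β, γ, δ, ε} and column 3 has {β, γ}, leaving only ζ.
Row 2, column 2: row 2 has {β, δ, ζ} and column 2 has {α, γ, δ}, leaving only ε.
Row 2, column 6: row 2 has {β, δ, ε, ζ} and column 6 has {α, β, δ, ε, ζ}, leaving only γ.
Row 2, column 1: row 2 has {β, γ, δ, ε, ζ} and column 1 has {β, δ, ε, ζ}, leaving only α.
Row 3, column 5: row 3 has {α, β, γ, δ, ε} and column 5 has {δ, ε}, leaving only ζ.
Row 4, column 1: row 4 has {ε, ζ} and column 1 has {α, β, δ, ε, ζ}, leaving only γ.
Row 4, column 2: row 4 has {γ, ε, ζ} and column 2 has {α, γ, δ, ε}, leaving only β.
Row 4, column 5: row 4 has {β, γ, ε, ζ} and column 5 has {δ, ε, ζ}, leaving only α.
Row 4, column 3: row 4 has {α, β, γ, ε, ζ} and column 3 has {β, γ, ζ}, leaving only δ.
Row 5, column 3: row 5 has {δ, ε, ζ} and column 3 has {β, γ, δ, ζ}, leaving only α.
Row 5, column 4: row 5 has {α, δ, ε, ζ} and column 4 has {α, γ, δ, ε, ζ}, leaving only β.
Row 5 already has {α, β, δ, ε, ζ} and column 5 already has {α, δ, ε, ζ}, so row 5, column 5 must be γ.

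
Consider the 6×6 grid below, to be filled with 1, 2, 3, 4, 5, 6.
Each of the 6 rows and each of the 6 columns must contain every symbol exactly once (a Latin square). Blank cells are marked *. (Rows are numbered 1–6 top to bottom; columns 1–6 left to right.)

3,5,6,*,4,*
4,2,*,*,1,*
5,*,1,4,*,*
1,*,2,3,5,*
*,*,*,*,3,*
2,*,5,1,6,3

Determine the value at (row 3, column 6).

Row 1, column 4: row 1 has {3, 4, 5, 6} and column 4 has {1, 3, 4}, leaving only 2.
Row 1, column 6: row 1 has {2, 3, 4, 5, 6} and column 6 has {3}, leaving only 1.
Row 2, column 3: row 2 has {1, 2, 4} and column 3 has {1, 2, 5, 6}, leaving only 3.
Row 3, column 5: row 3 has {1, 4, 5} and column 5 has {1, 3, 4, 5, 6}, leaving only 2.
Row 3 already has {1, 2, 4, 5} and column 6 already has {1, 3}, so row 3, column 6 must be 6.

6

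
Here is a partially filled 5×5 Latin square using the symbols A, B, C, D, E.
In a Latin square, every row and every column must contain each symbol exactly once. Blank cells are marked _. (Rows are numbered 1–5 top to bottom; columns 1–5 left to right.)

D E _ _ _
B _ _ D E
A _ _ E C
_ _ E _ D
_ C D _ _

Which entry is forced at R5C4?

Row 2, column 2: row 2 has {B, D, E} and column 2 has {C, E}, leaving only A.
Row 2, column 3: row 2 has {A, B, D, E} and column 3 has {D, E}, leaving only C.
Row 3, column 3: row 3 has {A, C, E} and column 3 has {C, D, E}, leaving only B.
Row 1, column 3: row 1 has {D, E} and column 3 has {B, C, D, E}, leaving only A.
Row 1, column 5: row 1 has {A, D, E} and column 5 has {C, D, E}, leaving only B.
Row 1, column 4: row 1 has {A, B, D, E} and column 4 has {D, E}, leaving only C.
Row 3, column 2: row 3 has {A, B, C, E} and column 2 has {A, C, E}, leaving only D.
Row 4, column 1: row 4 has {D, E} and column 1 has {A, B, D}, leaving only C.
Row 4, column 2: row 4 has {C, D, E} and column 2 has {A, C, D, E}, leaving only B.
Row 4, column 4: row 4 has {B, C, D, E} and column 4 has {C, D, E}, leaving only A.
Row 5 already has {C, D} and column 4 already has {A, C, D, E}, so row 5, column 4 must be B.

B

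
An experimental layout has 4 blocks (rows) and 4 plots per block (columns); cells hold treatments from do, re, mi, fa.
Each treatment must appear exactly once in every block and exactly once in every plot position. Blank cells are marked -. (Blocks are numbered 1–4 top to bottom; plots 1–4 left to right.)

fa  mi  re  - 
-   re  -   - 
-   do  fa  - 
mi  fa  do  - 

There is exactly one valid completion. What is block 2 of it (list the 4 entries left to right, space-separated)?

do re mi fa

Block 2, plot 1: block 2 has {re} and plot 1 has {mi, fa}, leaving only do.
Block 2, plot 3: block 2 has {do, re} and plot 3 has {do, re, fa}, leaving only mi.
Block 2, plot 4: block 2 has {do, re, mi} and plot 4 has {}, leaving only fa.
So block 2 reads: do re mi fa.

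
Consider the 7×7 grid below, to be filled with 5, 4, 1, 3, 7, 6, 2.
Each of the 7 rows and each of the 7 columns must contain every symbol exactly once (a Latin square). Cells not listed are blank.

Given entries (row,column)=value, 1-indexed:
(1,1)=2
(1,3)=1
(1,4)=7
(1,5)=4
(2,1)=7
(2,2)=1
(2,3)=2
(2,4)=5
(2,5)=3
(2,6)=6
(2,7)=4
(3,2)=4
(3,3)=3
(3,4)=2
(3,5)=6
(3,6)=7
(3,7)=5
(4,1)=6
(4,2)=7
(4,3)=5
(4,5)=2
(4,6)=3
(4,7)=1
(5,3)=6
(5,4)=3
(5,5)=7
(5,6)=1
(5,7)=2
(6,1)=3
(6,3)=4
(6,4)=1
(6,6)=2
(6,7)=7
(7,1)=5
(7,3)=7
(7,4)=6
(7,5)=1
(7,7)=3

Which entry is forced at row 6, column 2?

6

Row 1, column 6: row 1 has {4, 1, 7, 2} and column 6 has {1, 3, 7, 6, 2}, leaving only 5.
Row 1, column 7: row 1 has {5, 4, 1, 7, 2} and column 7 has {5, 4, 1, 3, 7, 2}, leaving only 6.
Row 1, column 2: row 1 has {5, 4, 1, 7, 6, 2} and column 2 has {4, 1, 7}, leaving only 3.
Row 3, column 1: row 3 has {5, 4, 3, 7, 6, 2} and column 1 has {5, 3, 7, 6, 2}, leaving only 1.
Row 4, column 4: row 4 has {5, 1, 3, 7, 6, 2} and column 4 has {5, 1, 3, 7, 6, 2}, leaving only 4.
Row 5, column 1: row 5 has {1, 3, 7, 6, 2} and column 1 has {5, 1, 3, 7, 6, 2}, leaving only 4.
Row 5, column 2: row 5 has {4, 1, 3, 7, 6, 2} and column 2 has {4, 1, 3, 7}, leaving only 5.
Row 6 already has {4, 1, 3, 7, 2} and column 2 already has {5, 4, 1, 3, 7}, so row 6, column 2 must be 6.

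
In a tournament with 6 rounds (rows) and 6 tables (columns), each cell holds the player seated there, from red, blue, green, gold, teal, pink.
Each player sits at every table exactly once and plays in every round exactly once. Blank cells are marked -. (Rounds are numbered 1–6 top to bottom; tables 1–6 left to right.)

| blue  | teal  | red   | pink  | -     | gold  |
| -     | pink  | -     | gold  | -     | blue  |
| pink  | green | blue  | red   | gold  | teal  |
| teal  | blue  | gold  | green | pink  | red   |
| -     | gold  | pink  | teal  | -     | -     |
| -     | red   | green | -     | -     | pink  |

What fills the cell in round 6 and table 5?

teal

Round 1, table 5: round 1 has {red, blue, gold, teal, pink} and table 5 has {gold, pink}, leaving only green.
Round 2, table 3: round 2 has {blue, gold, pink} and table 3 has {red, blue, green, gold, pink}, leaving only teal.
Round 2, table 5: round 2 has {blue, gold, teal, pink} and table 5 has {green, gold, pink}, leaving only red.
Round 2, table 1: round 2 has {red, blue, gold, teal, pink} and table 1 has {blue, teal, pink}, leaving only green.
Round 5, table 1: round 5 has {gold, teal, pink} and table 1 has {blue, green, teal, pink}, leaving only red.
Round 5, table 5: round 5 has {red, gold, teal, pink} and table 5 has {red, green, gold, pink}, leaving only blue.
Round 6 already has {red, green, pink} and table 5 already has {red, blue, green, gold, pink}, so round 6, table 5 must be teal.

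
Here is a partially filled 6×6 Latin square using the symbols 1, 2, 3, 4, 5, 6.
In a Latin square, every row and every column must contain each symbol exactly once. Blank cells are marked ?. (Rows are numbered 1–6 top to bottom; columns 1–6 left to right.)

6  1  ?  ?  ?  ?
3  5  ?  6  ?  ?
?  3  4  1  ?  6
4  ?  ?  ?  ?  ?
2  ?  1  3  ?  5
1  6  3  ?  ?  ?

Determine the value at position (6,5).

5

Row 2, column 3: row 2 has {3, 5, 6} and column 3 has {1, 3, 4}, leaving only 2.
Row 1, column 3: row 1 has {1, 6} and column 3 has {1, 2, 3, 4}, leaving only 5.
Row 3, column 1: row 3 has {1, 3, 4, 6} and column 1 has {1, 2, 3, 4, 6}, leaving only 5.
Row 3, column 5: row 3 has {1, 3, 4, 5, 6} and column 5 has {}, leaving only 2.
Row 4, column 2: row 4 has {4} and column 2 has {1, 3, 5, 6}, leaving only 2.
Row 4, column 3: row 4 has {2, 4} and column 3 has {1, 2, 3, 4, 5}, leaving only 6.
Row 4, column 4: row 4 has {2, 4, 6} and column 4 has {1, 3, 6}, leaving only 5.
Row 5, column 2: row 5 has {1, 2, 3, 5} and column 2 has {1, 2, 3, 5, 6}, leaving only 4.
Row 5, column 5: row 5 has {1, 2, 3, 4, 5} and column 5 has {2}, leaving only 6.
Row 6, column 5 is narrowed to {4, 5}.
If it were 4, then row 4, column 5 would be left with no valid symbol.
So row 6, column 5 must be 5.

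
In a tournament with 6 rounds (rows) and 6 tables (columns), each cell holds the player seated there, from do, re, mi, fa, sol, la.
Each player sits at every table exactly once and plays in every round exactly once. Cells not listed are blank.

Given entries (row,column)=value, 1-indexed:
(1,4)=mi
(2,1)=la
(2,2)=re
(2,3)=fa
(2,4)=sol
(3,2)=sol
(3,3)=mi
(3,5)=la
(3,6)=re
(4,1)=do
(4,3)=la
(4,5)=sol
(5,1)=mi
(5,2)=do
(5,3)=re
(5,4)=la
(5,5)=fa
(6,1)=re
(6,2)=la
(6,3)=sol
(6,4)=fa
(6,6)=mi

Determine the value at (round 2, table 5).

Round 1, table 2: round 1 has {mi} and table 2 has {do, re, sol, la}, leaving only fa.
Round 1, table 1: round 1 has {mi, fa} and table 1 has {do, re, mi, la}, leaving only sol.
Round 1, table 3: round 1 has {mi, fa, sol} and table 3 has {re, mi, fa, sol, la}, leaving only do.
Round 1, table 5: round 1 has {do, mi, fa, sol} and table 5 has {fa, sol, la}, leaving only re.
Round 1, table 6: round 1 has {do, re, mi, fa, sol} and table 6 has {re, mi}, leaving only la.
Round 2, table 6: round 2 has {re, fa, sol, la} and table 6 has {re, mi, la}, leaving only do.
Round 2 already has {do, re, fa, sol, la} and table 5 already has {re, fa, sol, la}, so round 2, table 5 must be mi.

mi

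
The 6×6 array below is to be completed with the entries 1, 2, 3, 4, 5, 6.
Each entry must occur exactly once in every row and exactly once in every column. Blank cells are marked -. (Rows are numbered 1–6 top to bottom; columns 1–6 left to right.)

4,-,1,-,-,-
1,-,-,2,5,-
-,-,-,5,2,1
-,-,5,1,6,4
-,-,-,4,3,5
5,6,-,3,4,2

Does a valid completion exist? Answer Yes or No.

No

Row 1, column 5: row 1 together with column 5 already contain {1, 2, 3, 4, 5, 6} — every symbol — so nothing can go there. The grid has no valid completion.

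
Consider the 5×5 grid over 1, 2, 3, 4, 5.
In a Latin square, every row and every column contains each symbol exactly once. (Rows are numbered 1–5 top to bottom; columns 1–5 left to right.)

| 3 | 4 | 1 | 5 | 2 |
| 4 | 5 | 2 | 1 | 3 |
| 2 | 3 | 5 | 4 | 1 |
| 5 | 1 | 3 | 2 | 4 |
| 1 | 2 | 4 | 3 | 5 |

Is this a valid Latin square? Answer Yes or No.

Yes

Each row is a permutation of the 5 symbols, and so is each column.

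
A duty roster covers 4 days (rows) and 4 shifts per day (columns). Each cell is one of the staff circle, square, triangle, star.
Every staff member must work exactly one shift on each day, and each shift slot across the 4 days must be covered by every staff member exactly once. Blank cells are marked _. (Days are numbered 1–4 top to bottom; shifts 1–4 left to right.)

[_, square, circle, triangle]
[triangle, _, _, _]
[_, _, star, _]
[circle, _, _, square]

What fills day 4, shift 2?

Day 1, shift 1: day 1 has {circle, square, triangle} and shift 1 has {circle, triangle}, leaving only star.
Day 2, shift 3: day 2 has {triangle} and shift 3 has {circle, star}, leaving only square.
Day 3, shift 1: day 3 has {star} and shift 1 has {circle, triangle, star}, leaving only square.
Day 3, shift 4: day 3 has {square, star} and shift 4 has {square, triangle}, leaving only circle.
Day 2, shift 4: day 2 has {square, triangle} and shift 4 has {circle, square, triangle}, leaving only star.
Day 2, shift 2: day 2 has {square, triangle, star} and shift 2 has {square}, leaving only circle.
Day 3, shift 2: day 3 has {circle, square, star} and shift 2 has {circle, square}, leaving only triangle.
Day 4 already has {circle, square} and shift 2 already has {circle, square, triangle}, so day 4, shift 2 must be star.

star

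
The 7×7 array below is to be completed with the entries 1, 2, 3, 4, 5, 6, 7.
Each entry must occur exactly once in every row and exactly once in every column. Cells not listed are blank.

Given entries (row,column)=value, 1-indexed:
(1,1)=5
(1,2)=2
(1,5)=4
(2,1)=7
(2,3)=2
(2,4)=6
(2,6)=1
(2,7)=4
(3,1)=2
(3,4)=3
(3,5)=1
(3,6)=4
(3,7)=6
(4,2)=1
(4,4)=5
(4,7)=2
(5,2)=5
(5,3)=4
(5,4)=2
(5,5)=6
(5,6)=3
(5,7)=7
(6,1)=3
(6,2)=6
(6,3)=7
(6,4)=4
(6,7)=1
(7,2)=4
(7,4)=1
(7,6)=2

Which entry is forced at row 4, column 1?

4

Row 1, column 4: row 1 has {2, 4, 5} and column 4 has {1, 2, 3, 4, 5, 6}, leaving only 7.
Row 1, column 6: row 1 has {2, 4, 5, 7} and column 6 has {1, 2, 3, 4}, leaving only 6.
Row 1, column 7: row 1 has {2, 4, 5, 6, 7} and column 7 has {1, 2, 4, 6, 7}, leaving only 3.
Row 1, column 3: row 1 has {2, 3, 4, 5, 6, 7} and column 3 has {2, 4, 7}, leaving only 1.
Row 2, column 2: row 2 has {1, 2, 4, 6, 7} and column 2 has {1, 2, 4, 5, 6}, leaving only 3.
Row 2, column 5: row 2 has {1, 2, 3, 4, 6, 7} and column 5 has {1, 4, 6}, leaving only 5.
Row 3, column 2: row 3 has {1, 2, 3, 4, 6} and column 2 has {1, 2, 3, 4, 5, 6}, leaving only 7.
Row 3, column 3: row 3 has {1, 2, 3, 4, 6, 7} and column 3 has {1, 2, 4, 7}, leaving only 5.
Row 4, column 6: row 4 has {1, 2, 5} and column 6 has {1, 2, 3, 4, 6}, leaving only 7.
Row 4, column 5: row 4 has {1, 2, 5, 7} and column 5 has {1, 4, 5, 6}, leaving only 3.
Row 4, column 3: row 4 has {1, 2, 3, 5, 7} and column 3 has {1, 2, 4, 5, 7}, leaving only 6.
Row 4 already has {1, 2, 3, 5, 6, 7} and column 1 already has {2, 3, 5, 7}, so row 4, column 1 must be 4.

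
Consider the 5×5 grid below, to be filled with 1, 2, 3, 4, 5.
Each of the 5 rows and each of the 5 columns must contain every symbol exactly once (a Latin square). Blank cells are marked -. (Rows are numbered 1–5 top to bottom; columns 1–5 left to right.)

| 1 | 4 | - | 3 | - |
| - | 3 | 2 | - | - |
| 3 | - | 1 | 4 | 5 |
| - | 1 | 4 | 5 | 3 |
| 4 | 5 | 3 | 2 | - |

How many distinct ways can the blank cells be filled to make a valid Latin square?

1

Row 1, column 3: eliminating its row and column leaves {5}.
Row 1, column 5: eliminating its row and column leaves {2}.
Row 2, column 1: eliminating its row and column leaves {5}.
Row 2, column 4: eliminating its row and column leaves {1}.
Row 2, column 5: eliminating its row and column leaves {1, 4}.
Row 3, column 2: eliminating its row and column leaves {2}.
Row 4, column 1: eliminating its row and column leaves {2}.
Row 5, column 5: eliminating its row and column leaves {1}.
Only one assignment across all blanks avoids any row or column repeat, giving 1 completion.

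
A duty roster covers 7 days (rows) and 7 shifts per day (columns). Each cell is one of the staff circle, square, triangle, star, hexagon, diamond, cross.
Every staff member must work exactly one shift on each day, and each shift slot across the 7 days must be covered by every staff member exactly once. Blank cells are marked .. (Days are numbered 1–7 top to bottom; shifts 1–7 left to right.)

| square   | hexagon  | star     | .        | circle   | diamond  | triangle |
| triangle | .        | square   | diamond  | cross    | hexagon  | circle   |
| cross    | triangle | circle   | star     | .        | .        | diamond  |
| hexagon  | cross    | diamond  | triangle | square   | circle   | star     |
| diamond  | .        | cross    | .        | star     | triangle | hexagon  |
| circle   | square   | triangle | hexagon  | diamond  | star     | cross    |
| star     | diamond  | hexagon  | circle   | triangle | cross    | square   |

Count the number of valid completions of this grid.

Day 1, shift 4: eliminating its day and shift leaves {cross}.
Day 2, shift 2: eliminating its day and shift leaves {star}.
Day 3, shift 5: eliminating its day and shift leaves {hexagon}.
Day 3, shift 6: eliminating its day and shift leaves {square}.
Day 5, shift 2: eliminating its day and shift leaves {circle}.
Day 5, shift 4: eliminating its day and shift leaves {square}.
Only one assignment across all blanks avoids any day or shift repeat, giving 1 completion.

1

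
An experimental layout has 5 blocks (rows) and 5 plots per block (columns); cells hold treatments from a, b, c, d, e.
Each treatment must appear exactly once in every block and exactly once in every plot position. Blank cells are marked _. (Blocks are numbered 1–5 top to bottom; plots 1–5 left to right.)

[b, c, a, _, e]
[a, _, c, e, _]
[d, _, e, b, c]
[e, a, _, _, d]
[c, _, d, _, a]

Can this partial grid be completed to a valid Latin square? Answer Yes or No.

No

Block 3, plot 2: block 3 together with plot 2 already contain {a, b, c, d, e} — every symbol — so nothing can go there. The grid has no valid completion.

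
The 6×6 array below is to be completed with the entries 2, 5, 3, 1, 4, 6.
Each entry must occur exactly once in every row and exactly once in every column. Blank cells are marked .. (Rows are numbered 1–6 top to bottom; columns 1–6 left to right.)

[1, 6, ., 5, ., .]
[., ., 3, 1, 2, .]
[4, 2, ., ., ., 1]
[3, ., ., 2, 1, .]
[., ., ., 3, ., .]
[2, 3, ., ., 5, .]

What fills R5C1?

Row 3, column 4: row 3 has {2, 1, 4} and column 4 has {2, 5, 3, 1}, leaving only 6.
Row 3, column 3: row 3 has {2, 1, 4, 6} and column 3 has {3}, leaving only 5.
Row 3, column 5: row 3 has {2, 5, 1, 4, 6} and column 5 has {2, 5, 1}, leaving only 3.
Row 1, column 5: row 1 has {5, 1, 6} and column 5 has {2, 5, 3, 1}, leaving only 4.
Row 1, column 3: row 1 has {5, 1, 4, 6} and column 3 has {5, 3}, leaving only 2.
Row 1, column 6: row 1 has {2, 5, 1, 4, 6} and column 6 has {1}, leaving only 3.
Row 5, column 5: row 5 has {3} and column 5 has {2, 5, 3, 1, 4}, leaving only 6.
Row 5 already has {3, 6} and column 1 already has {2, 3, 1, 4}, so row 5, column 1 must be 5.

5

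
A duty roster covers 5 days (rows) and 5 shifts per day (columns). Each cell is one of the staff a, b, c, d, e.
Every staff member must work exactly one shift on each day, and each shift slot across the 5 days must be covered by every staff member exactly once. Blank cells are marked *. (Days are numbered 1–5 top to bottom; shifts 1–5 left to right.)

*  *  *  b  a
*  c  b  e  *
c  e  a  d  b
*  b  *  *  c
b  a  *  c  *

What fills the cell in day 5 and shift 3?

d

Day 1, shift 2: day 1 has {a, b} and shift 2 has {a, b, c, e}, leaving only d.
Day 1, shift 1: day 1 has {a, b, d} and shift 1 has {b, c}, leaving only e.
Day 1, shift 3: day 1 has {a, b, d, e} and shift 3 has {a, b}, leaving only c.
Day 2, shift 5: day 2 has {b, c, e} and shift 5 has {a, b, c}, leaving only d.
Day 2, shift 1: day 2 has {b, c, d, e} and shift 1 has {b, c, e}, leaving only a.
Day 4, shift 1: day 4 has {b, c} and shift 1 has {a, b, c, e}, leaving only d.
Day 4, shift 3: day 4 has {b, c, d} and shift 3 has {a, b, c}, leaving only e.
Day 5 already has {a, b, c} and shift 3 already has {a, b, c, e}, so day 5, shift 3 must be d.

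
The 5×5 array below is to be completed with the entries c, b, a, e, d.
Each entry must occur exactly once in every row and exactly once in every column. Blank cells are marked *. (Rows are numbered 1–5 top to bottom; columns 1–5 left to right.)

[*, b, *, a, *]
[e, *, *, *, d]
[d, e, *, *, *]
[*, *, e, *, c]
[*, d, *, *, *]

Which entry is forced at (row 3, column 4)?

Row 1, column 1: row 1 has {b, a} and column 1 has {e, d}, leaving only c.
Row 1, column 3: row 1 has {c, b, a} and column 3 has {e}, leaving only d.
Row 1, column 5: row 1 has {c, b, a, d} and column 5 has {c, d}, leaving only e.
Row 4, column 2: row 4 has {c, e} and column 2 has {b, e, d}, leaving only a.
Row 2, column 2: row 2 has {e, d} and column 2 has {b, a, e, d}, leaving only c.
Row 2, column 4: row 2 has {c, e, d} and column 4 has {a}, leaving only b.
Row 3 already has {e, d} and column 4 already has {b, a}, so row 3, column 4 must be c.

c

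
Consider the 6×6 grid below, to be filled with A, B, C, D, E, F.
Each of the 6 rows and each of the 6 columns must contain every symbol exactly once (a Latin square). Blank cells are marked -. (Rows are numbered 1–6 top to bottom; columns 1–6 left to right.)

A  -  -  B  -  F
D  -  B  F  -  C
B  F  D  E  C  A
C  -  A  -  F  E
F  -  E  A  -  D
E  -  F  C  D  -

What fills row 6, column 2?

A

Row 1, column 3: row 1 has {A, B, F} and column 3 has {A, B, D, E, F}, leaving only C.
Row 1, column 5: row 1 has {A, B, C, F} and column 5 has {C, D, F}, leaving only E.
Row 1, column 2: row 1 has {A, B, C, E, F} and column 2 has {F}, leaving only D.
Row 2, column 5: row 2 has {B, C, D, F} and column 5 has {C, D, E, F}, leaving only A.
Row 2, column 2: row 2 has {A, B, C, D, F} and column 2 has {D, F}, leaving only E.
Row 4, column 2: row 4 has {A, C, E, F} and column 2 has {D, E, F}, leaving only B.
Row 6 already has {C, D, E, F} and column 2 already has {B, D, E, F}, so row 6, column 2 must be A.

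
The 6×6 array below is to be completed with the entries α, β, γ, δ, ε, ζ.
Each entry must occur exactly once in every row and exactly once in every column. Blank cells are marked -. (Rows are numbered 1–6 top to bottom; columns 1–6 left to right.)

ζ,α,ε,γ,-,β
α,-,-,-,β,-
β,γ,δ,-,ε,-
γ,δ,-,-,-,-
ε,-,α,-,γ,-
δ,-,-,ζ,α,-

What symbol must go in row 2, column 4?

δ

Row 1, column 5: row 1 has {α, β, γ, ε, ζ} and column 5 has {α, β, γ, ε}, leaving only δ.
Row 3, column 4: row 3 has {β, γ, δ, ε} and column 4 has {γ, ζ}, leaving only α.
Row 3, column 6: row 3 has {α, β, γ, δ, ε} and column 6 has {β}, leaving only ζ.
Row 4, column 5: row 4 has {γ, δ} and column 5 has {α, β, γ, δ, ε}, leaving only ζ.
Row 4, column 3: row 4 has {γ, δ, ζ} and column 3 has {α, δ, ε}, leaving only β.
Row 4, column 4: row 4 has {β, γ, δ, ζ} and column 4 has {α, γ, ζ}, leaving only ε.
Row 2 already has {α, β} and column 4 already has {α, γ, ε, ζ}, so row 2, column 4 must be δ.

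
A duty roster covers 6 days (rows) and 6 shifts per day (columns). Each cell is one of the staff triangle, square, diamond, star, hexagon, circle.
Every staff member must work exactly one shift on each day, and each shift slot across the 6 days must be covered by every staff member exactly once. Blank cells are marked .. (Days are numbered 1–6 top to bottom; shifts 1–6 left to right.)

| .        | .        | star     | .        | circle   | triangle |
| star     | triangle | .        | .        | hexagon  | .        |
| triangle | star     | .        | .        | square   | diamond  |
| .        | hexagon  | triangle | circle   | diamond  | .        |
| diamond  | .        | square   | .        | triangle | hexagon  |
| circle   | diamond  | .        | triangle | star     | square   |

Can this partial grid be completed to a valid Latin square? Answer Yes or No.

Yes

No day or shift among the givens repeats a symbol, and propagating forced cells runs into no contradiction.
One valid completion exists (for instance, hexagon square star diamond circle triangle / star triangle diamond square hexagon circle / triangle star circle hexagon square diamond / square hexagon triangle circle diamond star / diamond circle square star triangle hexagon / circle diamond hexagon triangle star square).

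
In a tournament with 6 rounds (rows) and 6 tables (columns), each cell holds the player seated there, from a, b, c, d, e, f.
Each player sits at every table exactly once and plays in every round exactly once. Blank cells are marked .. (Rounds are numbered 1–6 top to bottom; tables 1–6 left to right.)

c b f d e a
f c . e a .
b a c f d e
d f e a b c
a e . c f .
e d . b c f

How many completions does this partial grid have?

Round 2, table 3: eliminating its round and table leaves {b, d}.
Round 2, table 6: eliminating its round and table leaves {b, d}.
Round 5, table 3: eliminating its round and table leaves {b, d}.
Round 5, table 6: eliminating its round and table leaves {b, d}.
Round 6, table 3: eliminating its round and table leaves {a}.
Enumerating the assignments across these blanks that avoid any round or table repeat gives 2 completions.

2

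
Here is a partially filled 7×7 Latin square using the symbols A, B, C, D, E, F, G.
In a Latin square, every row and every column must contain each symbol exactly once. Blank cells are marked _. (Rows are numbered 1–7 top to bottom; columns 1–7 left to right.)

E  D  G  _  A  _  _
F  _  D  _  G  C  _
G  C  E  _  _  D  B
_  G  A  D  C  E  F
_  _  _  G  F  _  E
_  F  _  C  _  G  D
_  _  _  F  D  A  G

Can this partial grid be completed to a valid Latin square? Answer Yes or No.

No

Row 3, column 5: row 3 together with column 5 already contain {A, B, C, D, E, F, G} — every symbol — so nothing can go there. The grid has no valid completion.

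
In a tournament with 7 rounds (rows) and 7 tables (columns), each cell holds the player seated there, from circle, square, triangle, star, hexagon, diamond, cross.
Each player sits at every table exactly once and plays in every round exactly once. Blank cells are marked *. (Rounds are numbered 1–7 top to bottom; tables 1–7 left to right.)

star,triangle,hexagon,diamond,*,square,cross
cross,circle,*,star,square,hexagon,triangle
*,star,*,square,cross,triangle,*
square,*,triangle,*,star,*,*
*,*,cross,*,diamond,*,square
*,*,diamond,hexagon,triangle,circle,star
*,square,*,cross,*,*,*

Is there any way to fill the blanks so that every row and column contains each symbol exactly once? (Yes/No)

No

Round 2, table 3: round 2 together with table 3 already contain {circle, square, triangle, star, hexagon, diamond, cross} — every symbol — so nothing can go there. The grid has no valid completion.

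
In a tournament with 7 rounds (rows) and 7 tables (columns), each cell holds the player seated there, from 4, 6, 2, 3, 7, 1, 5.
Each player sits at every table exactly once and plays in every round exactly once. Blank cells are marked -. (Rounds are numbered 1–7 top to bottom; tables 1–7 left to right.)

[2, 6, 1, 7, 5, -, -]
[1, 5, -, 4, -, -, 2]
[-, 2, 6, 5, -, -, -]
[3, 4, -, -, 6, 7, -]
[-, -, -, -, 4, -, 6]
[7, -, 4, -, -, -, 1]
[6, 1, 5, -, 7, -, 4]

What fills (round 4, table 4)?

Round 1, table 7: round 1 has {6, 2, 7, 1, 5} and table 7 has {4, 6, 2, 1}, leaving only 3.
Round 1, table 6: round 1 has {6, 2, 3, 7, 1, 5} and table 6 has {7}, leaving only 4.
Round 2, table 5: round 2 has {4, 2, 1, 5} and table 5 has {4, 6, 7, 5}, leaving only 3.
Round 2, table 3: round 2 has {4, 2, 3, 1, 5} and table 3 has {4, 6, 1, 5}, leaving only 7.
Round 2, table 6: round 2 has {4, 2, 3, 7, 1, 5} and table 6 has {4, 7}, leaving only 6.
Round 3, table 1: round 3 has {6, 2, 5} and table 1 has {6, 2, 3, 7, 1}, leaving only 4.
Round 3, table 5: round 3 has {4, 6, 2, 5} and table 5 has {4, 6, 3, 7, 5}, leaving only 1.
Round 3, table 6: round 3 has {4, 6, 2, 1, 5} and table 6 has {4, 6, 7}, leaving only 3.
Round 3, table 7: round 3 has {4, 6, 2, 3, 1, 5} and table 7 has {4, 6, 2, 3, 1}, leaving only 7.
Round 4, table 3: round 4 has {4, 6, 3, 7} and table 3 has {4, 6, 7, 1, 5}, leaving only 2.
Round 4 already has {4, 6, 2, 3, 7} and table 4 already has {4, 7, 5}, so round 4, table 4 must be 1.

1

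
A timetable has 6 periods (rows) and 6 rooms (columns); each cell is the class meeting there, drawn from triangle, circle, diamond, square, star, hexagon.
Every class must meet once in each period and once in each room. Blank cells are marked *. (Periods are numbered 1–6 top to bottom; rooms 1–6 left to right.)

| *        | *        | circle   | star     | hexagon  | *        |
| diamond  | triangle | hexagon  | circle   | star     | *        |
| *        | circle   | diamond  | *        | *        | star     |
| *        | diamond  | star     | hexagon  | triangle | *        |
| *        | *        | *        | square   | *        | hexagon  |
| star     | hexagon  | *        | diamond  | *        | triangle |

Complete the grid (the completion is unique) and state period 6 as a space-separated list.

star hexagon square diamond circle triangle

Period 6, room 3: period 6 has {triangle, diamond, star, hexagon} and room 3 has {circle, diamond, star, hexagon}, leaving only square.
Period 6, room 5: period 6 has {triangle, diamond, square, star, hexagon} and room 5 has {triangle, star, hexagon}, leaving only circle.
So period 6 reads: star hexagon square diamond circle triangle.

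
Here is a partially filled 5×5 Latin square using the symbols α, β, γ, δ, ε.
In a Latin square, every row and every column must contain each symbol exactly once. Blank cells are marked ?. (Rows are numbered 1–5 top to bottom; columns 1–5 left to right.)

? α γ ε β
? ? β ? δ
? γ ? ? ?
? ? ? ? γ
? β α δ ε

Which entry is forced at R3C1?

Row 1, column 1: row 1 has {α, β, γ, ε} and column 1 has {}, leaving only δ.
Row 2, column 2: row 2 has {β, δ} and column 2 has {α, β, γ}, leaving only ε.
Row 3, column 5: row 3 has {γ} and column 5 has {β, γ, δ, ε}, leaving only α.
Row 3, column 4: row 3 has {α, γ} and column 4 has {δ, ε}, leaving only β.
Row 3 already has {α, β, γ} and column 1 already has {δ}, so row 3, column 1 must be ε.

ε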